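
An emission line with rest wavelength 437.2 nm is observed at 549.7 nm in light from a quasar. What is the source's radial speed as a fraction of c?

λ'/λ₀ = 1.2573 > 1 (redshift), so the source is receding.
λ'/λ₀ = √((1 + β)/(1 − β)) for a receding source ⇒ β = (r² − 1)/(r² + 1) with r = λ'/λ₀.
β = (1.5809 − 1)/(1.5809 + 1) ≈ 0.225.

0.225c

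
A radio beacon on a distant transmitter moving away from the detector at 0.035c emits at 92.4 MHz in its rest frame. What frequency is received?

Relativistic Doppler for frequency: f' = f₀ · √((1 − β)/(1 + β)).
f' = 92.4 × √(0.9650/1.0350) = 92.4 × 0.96559 ≈ 89.2 MHz.

89.2 MHz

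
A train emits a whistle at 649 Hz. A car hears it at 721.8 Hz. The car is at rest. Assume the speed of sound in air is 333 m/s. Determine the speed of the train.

34 m/s

f' > f, so the train is approaching.
f' = f · v/(v − v_s) ⇒ v_s = v · |1 − f/f'|.
v_s = 333 × |1 − 649/721.8| = 333 × 0.1009 ≈ 34 m/s.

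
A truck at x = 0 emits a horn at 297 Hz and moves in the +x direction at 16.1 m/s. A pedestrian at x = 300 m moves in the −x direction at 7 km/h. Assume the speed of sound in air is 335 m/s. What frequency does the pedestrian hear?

314 Hz

7 km/h = 1.944 m/s.
The observer lies on the +x side, so the source is heading toward the observer and the observer is heading toward the source.
With source approaching and observer approaching, f' = f · (v + v_o)/(v − v_s).
f' = 297 × (335 + 1.944)/(335 − 16.1) = 297 × 336.94/318.9 ≈ 314 Hz.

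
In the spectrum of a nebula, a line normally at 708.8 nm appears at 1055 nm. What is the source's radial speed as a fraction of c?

λ'/λ₀ = 1.4884 > 1 (redshift), so the source is receding.
λ'/λ₀ = √((1 + β)/(1 − β)) for a receding source ⇒ β = (r² − 1)/(r² + 1) with r = λ'/λ₀.
β = (2.2154 − 1)/(2.2154 + 1) ≈ 0.378.

0.378c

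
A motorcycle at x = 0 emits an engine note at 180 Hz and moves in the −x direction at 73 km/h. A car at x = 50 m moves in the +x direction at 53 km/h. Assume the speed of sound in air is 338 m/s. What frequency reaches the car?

162 Hz

73 km/h = 20.28 m/s; 53 km/h = 14.72 m/s.
The observer lies on the +x side, so the source is heading away from the observer and the observer is heading away from the source.
Both move, so f' = f · (v − v_o)/(v + v_s).
f' = 180 × (338 − 14.72)/(338 + 20.28) = 180 × 323.28/358.28 ≈ 162 Hz.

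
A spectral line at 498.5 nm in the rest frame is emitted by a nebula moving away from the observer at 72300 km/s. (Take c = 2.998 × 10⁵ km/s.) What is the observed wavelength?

β = v/c = 72300/299800 = 0.2412.
Relativistic Doppler for wavelength: λ' = λ₀ · √((1 + β)/(1 − β)).
λ' = 498.5 × √(1.2412/0.7588) = 498.5 × 1.27891 ≈ 637.5 nm.

637.5 nm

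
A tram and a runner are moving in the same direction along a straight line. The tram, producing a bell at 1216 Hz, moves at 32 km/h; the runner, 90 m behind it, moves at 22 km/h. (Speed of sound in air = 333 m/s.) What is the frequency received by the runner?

32 km/h = 8.889 m/s; 22 km/h = 6.111 m/s.
The runner is behind, so the tram is moving away from it while the runner is moving toward the tram.
Both move, so f' = f · (v + v_o)/(v + v_s).
f' = 1216 × (333 + 6.111)/(333 + 8.889) = 1216 × 339.11/341.89 ≈ 1206 Hz.

1206 Hz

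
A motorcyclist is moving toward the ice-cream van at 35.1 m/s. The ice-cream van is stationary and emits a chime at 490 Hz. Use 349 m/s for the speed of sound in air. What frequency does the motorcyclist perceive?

539 Hz

Only the observer moves, toward the source, so f' = f · (v + v_o)/v.
f' = 490 × (349 + 35.1)/349 = 490 × 384.1/349 ≈ 539 Hz.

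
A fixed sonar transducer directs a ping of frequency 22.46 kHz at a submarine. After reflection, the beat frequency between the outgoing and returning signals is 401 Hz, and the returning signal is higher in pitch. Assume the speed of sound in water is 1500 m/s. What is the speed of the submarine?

13.3 m/s

Double Doppler shift off a moving reflector: f₂ = f₀ · (v + u)/(v − u) (u > 0 toward emitter).
Returning signal is higher, so f₂ = f₀ + Δf = 22460 + 401 = 22861 Hz.
Rearranging, u = v · (f₂ − f₀)/(f₂ + f₀) = 1500 × 401/45321 ≈ 13.3 m/s.
So the submarine is moving at 13.3 m/s toward the emitter.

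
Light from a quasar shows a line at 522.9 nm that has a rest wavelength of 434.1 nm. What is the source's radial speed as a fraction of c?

0.184c

λ'/λ₀ = 1.2046 > 1 (redshift), so the source is receding.
λ'/λ₀ = √((1 + β)/(1 − β)) for a receding source ⇒ β = (r² − 1)/(r² + 1) with r = λ'/λ₀.
β = (1.4510 − 1)/(1.4510 + 1) ≈ 0.184.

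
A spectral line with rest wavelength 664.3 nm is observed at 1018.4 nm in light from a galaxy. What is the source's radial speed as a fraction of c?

λ'/λ₀ = 1.5330 > 1 (redshift), so the source is receding.
λ'/λ₀ = √((1 + β)/(1 − β)) for a receding source ⇒ β = (r² − 1)/(r² + 1) with r = λ'/λ₀.
β = (2.3502 − 1)/(2.3502 + 1) ≈ 0.403.

0.403c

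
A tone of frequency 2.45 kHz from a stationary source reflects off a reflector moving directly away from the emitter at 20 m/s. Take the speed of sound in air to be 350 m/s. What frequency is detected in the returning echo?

The reflector first receives the wave as a moving observer: f₁ = f₀ · (v − u)/v = 2.45 × (350 − 20)/350 ≈ 2.31 kHz.
On reflection it acts as a source moving away from the stationary detector: f₂ = f₁ · v/(v + u) = 2.31 × 350/370 ≈ 2.19 kHz.
Equivalently f₂ = f₀ · (v − u)/(v + u).

2.19 kHz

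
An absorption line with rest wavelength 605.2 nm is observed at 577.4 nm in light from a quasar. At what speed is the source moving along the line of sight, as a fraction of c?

λ'/λ₀ = 0.9541 < 1 (blueshift), so the source is approaching.
λ'/λ₀ = √((1 − β)/(1 + β)) for an approaching source ⇒ β = (1 − r²)/(1 + r²) with r = λ'/λ₀.
β = (1 − 0.9102)/(1 + 0.9102) ≈ 0.047.

0.047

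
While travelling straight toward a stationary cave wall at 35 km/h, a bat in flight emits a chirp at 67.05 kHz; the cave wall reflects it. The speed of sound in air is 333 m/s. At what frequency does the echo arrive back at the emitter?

35 km/h = 9.722 m/s.
The cave wall receives the sound from a moving source: f₁ = f₀ · v/(v − v_e) = 67.05 × 333/323.28 ≈ 69.1 kHz.
On the return leg the bat in flight is a moving observer: f₂ = f₁ · (v + v_e)/v = 69.1 × 342.72/333 ≈ 71.1 kHz.

71.1 kHz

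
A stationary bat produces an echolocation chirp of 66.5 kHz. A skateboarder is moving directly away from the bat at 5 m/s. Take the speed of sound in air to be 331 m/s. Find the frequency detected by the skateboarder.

65.5 kHz

Moving observer, stationary source: f' = f · (v − v_o)/v.
f' = 66.5 × (331 − 5)/331 = 66.5 × 326/331 ≈ 65.5 kHz.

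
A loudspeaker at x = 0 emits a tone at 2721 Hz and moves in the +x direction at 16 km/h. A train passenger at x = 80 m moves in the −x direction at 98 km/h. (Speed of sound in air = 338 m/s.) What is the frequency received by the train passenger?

16 km/h = 4.444 m/s; 98 km/h = 27.22 m/s.
The observer lies on the +x side, so the source is heading toward the observer and the observer is heading toward the source.
General Doppler shift: f' = f · (v + v_o)/(v − v_s).
f' = 2721 × (338 + 27.22)/(338 − 4.444) = 2721 × 365.22/333.56 ≈ 2979 Hz.

2979 Hz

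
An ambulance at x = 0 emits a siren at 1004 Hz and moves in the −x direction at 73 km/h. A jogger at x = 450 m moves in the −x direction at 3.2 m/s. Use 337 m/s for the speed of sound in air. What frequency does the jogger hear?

956 Hz

73 km/h = 20.28 m/s.
The observer lies on the +x side, so the source is heading away from the observer and the observer is heading toward the source.
With source receding and observer approaching, f' = f · (v + v_o)/(v + v_s).
f' = 1004 × (337 + 3.2)/(337 + 20.28) = 1004 × 340.2/357.28 ≈ 956 Hz.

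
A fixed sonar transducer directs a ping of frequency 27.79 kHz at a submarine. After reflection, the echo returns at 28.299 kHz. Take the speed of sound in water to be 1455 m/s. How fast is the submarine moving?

13.2 m/s

Double Doppler shift off a moving reflector: f₂ = f₀ · (v + u)/(v − u) (u > 0 toward emitter).
Rearranging, u = v · (f₂ − f₀)/(f₂ + f₀) = 1455 × 0.509/56.089 ≈ 13.2 m/s.
So the submarine is moving at 13.2 m/s toward the emitter.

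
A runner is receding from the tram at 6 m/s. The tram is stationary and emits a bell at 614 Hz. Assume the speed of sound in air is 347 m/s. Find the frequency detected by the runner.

603 Hz

Moving observer, stationary source: f' = f · (v − v_o)/v.
f' = 614 × (347 − 6)/347 = 614 × 341/347 ≈ 603 Hz.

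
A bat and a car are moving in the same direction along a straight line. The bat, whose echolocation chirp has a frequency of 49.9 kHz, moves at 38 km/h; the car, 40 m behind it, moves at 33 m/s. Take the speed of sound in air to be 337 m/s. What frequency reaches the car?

53.1 kHz

38 km/h = 10.56 m/s.
The car is behind, so the bat is moving away from it while the car is moving toward the bat.
General Doppler shift: f' = f · (v + v_o)/(v + v_s).
f' = 49.9 × (337 + 33)/(337 + 10.56) = 49.9 × 370/347.56 ≈ 53.1 kHz.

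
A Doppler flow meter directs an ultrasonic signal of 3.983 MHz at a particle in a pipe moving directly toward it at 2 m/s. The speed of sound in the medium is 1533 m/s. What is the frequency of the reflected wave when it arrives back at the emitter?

At the particle in a pipe (a moving observer), f₁ = f₀ · (v + u)/v = 3.983 × 1535/1533 ≈ 3.988 MHz.
On reflection it acts as a source moving toward the stationary detector: f₂ = f₁ · v/(v − u) = 3.988 × 1533/1531 ≈ 3.993 MHz.
Equivalently f₂ = f₀ · (v + u)/(v − u).

3.993 MHz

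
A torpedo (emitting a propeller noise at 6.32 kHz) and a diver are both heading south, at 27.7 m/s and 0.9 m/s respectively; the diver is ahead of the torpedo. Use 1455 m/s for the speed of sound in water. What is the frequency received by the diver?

6.44 kHz

The diver is ahead, so the torpedo is moving toward it while the diver is moving away from the torpedo.
General Doppler shift: f' = f · (v − v_o)/(v − v_s).
f' = 6.32 × (1455 − 0.9)/(1455 − 27.7) = 6.32 × 1454.1/1427.3 ≈ 6.44 kHz.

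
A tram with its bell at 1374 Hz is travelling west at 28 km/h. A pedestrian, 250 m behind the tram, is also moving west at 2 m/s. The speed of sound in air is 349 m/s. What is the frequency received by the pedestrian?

1352 Hz

28 km/h = 7.778 m/s.
The pedestrian is behind, so the tram is moving away from it while the pedestrian is moving toward the tram.
General Doppler shift: f' = f · (v + v_o)/(v + v_s).
f' = 1374 × (349 + 2)/(349 + 7.778) = 1374 × 351/356.78 ≈ 1352 Hz.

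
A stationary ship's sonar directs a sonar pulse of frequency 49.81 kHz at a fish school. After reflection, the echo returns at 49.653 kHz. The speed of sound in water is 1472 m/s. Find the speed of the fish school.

Double Doppler shift off a moving reflector: f₂ = f₀ · (v + u)/(v − u) (u > 0 toward emitter).
Rearranging, u = v · (f₂ − f₀)/(f₂ + f₀) = 1472 × -0.157/99.463 ≈ -2.32 m/s.
So the fish school is moving at 2.32 m/s away from the emitter.

2.32 m/s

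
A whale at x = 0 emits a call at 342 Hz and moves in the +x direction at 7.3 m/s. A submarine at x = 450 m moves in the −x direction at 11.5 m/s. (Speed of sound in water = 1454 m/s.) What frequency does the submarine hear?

The observer lies on the +x side, so the source is heading toward the observer and the observer is heading toward the source.
General Doppler shift: f' = f · (v + v_o)/(v − v_s).
f' = 342 × (1454 + 11.5)/(1454 − 7.3) = 342 × 1465.5/1446.7 ≈ 346 Hz.

346 Hz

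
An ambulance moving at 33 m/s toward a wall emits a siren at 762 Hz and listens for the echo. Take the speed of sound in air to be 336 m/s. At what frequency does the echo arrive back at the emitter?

The wall receives the sound from a moving source: f₁ = f₀ · v/(v − v_e) = 762 × 336/303 ≈ 845 Hz.
On the return leg the ambulance is a moving observer: f₂ = f₁ · (v + v_e)/v = 845 × 369/336 ≈ 928 Hz.
Equivalently f₂ = f₀ · (v + v_e)/(v − v_e).

928 Hz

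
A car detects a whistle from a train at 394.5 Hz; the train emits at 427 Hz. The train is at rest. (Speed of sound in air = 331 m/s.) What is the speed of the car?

f' < f, so the car is receding.
f' = f · (v − v_o)/v ⇒ v_o = v · |f'/f − 1|.
v_o = 331 × |394.5/427 − 1| = 331 × 0.07611 ≈ 25 m/s.

25 m/s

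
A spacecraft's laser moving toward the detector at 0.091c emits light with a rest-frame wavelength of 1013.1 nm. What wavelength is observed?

924.7 nm

Relativistic Doppler for wavelength: λ' = λ₀ · √((1 − β)/(1 + β)).
λ' = 1013.1 × √(0.9090/1.0910) = 1013.1 × 0.91279 ≈ 924.7 nm.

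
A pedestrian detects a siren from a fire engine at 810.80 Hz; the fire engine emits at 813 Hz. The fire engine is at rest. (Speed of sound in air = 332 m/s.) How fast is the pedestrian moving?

0.90 m/s

f' < f, so the pedestrian is receding.
f' = f · (v − v_o)/v ⇒ v_o = v · |f'/f − 1|.
v_o = 332 × |810.80/813 − 1| = 332 × 0.002706 ≈ 0.90 m/s.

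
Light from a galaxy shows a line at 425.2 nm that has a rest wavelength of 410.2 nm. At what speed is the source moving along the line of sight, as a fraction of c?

0.036c

λ'/λ₀ = 1.0366 > 1 (redshift), so the source is receding.
λ'/λ₀ = √((1 + β)/(1 − β)) for a receding source ⇒ β = (r² − 1)/(r² + 1) with r = λ'/λ₀.
β = (1.0745 − 1)/(1.0745 + 1) ≈ 0.036.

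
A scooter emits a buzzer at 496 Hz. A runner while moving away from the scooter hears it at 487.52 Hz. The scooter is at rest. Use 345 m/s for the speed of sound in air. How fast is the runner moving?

f' = f · (v − v_o)/v ⇒ v_o = v · |f'/f − 1|.
v_o = 345 × |487.52/496 − 1| = 345 × 0.0171 ≈ 5.9 m/s.

5.9 m/s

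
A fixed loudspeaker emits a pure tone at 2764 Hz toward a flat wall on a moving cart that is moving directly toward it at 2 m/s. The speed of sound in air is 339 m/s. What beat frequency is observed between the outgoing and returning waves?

32.8 Hz

At the flat wall on a moving cart (a moving observer), f₁ = f₀ · (v + u)/v = 2764 × 341/339 ≈ 2780.3 Hz.
The reflection then acts as a moving source: f₂ = f₁ · v/(v − u) ≈ 2796.8 Hz.
Beat frequency: |f₂ − f₀| = 2u·f₀/(v − u) = 2 × 2 × 2764/337 ≈ 32.8 Hz.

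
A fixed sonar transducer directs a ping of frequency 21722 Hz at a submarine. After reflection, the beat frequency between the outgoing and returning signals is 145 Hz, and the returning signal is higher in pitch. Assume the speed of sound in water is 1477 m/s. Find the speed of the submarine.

Double Doppler shift off a moving reflector: f₂ = f₀ · (v + u)/(v − u) (u > 0 toward emitter).
Returning signal is higher, so f₂ = f₀ + Δf = 21722 + 145 = 21867 Hz.
Rearranging, u = v · (f₂ − f₀)/(f₂ + f₀) = 1477 × 145/43589 ≈ 4.9 m/s.
So the submarine is moving at 4.9 m/s toward the emitter.

4.9 m/s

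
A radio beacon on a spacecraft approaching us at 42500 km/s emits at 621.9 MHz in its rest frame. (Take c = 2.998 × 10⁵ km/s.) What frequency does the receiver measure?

β = v/c = 42500/299800 = 0.1418.
Relativistic Doppler for frequency: f' = f₀ · √((1 + β)/(1 − β)).
f' = 621.9 × √(1.1418/0.8582) = 621.9 × 1.15341 ≈ 717.3 MHz.

717.3 MHz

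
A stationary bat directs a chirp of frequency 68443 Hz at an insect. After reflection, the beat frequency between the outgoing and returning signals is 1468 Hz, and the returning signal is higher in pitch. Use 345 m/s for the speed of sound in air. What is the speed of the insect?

Double Doppler shift off a moving reflector: f₂ = f₀ · (v + u)/(v − u) (u > 0 toward emitter).
Returning signal is higher, so f₂ = f₀ + Δf = 68443 + 1468 = 69911 Hz.
Rearranging, u = v · (f₂ − f₀)/(f₂ + f₀) = 345 × 1468/138354 ≈ 3.7 m/s.
So the insect is moving at 3.7 m/s toward the emitter.

3.7 m/s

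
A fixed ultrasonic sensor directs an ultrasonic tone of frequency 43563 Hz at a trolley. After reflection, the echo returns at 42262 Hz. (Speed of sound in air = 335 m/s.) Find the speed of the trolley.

5.1 m/s

Double Doppler shift off a moving reflector: f₂ = f₀ · (v + u)/(v − u) (u > 0 toward emitter).
Rearranging, u = v · (f₂ − f₀)/(f₂ + f₀) = 335 × -1301/85825 ≈ -5.1 m/s.
So the trolley is moving at 5.1 m/s away from the emitter.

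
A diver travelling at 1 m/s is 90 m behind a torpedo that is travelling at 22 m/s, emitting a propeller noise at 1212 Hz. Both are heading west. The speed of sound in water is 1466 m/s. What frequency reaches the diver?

The diver is behind, so the torpedo is moving away from it while the diver is moving toward the torpedo.
General Doppler shift: f' = f · (v + v_o)/(v + v_s).
f' = 1212 × (1466 + 1)/(1466 + 22) = 1212 × 1467/1488 ≈ 1195 Hz.

1195 Hz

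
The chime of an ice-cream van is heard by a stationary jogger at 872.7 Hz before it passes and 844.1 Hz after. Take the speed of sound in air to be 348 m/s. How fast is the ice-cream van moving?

5.8 m/s

f₁/f₂ = (v + v_s)/(v − v_s), so v_s = v · (f₁ − f₂)/(f₁ + f₂).
v_s = 348 × (872.7 − 844.1)/(872.7 + 844.1) = 348 × 28.6/1716.8 ≈ 5.8 m/s.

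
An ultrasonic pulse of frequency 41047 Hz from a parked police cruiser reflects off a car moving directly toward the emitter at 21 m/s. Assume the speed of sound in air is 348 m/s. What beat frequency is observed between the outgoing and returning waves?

At the car (a moving observer), f₁ = f₀ · (v + u)/v = 41047 × 369/348 ≈ 43524 Hz.
On reflection it acts as a source moving toward the stationary detector: f₂ = f₁ · v/(v − u) = 43524 × 348/327 ≈ 46319 Hz.
Beat frequency: |f₂ − f₀| = 2u·f₀/(v − u) = 2 × 21 × 41047/327 ≈ 5272 Hz.

5272 Hz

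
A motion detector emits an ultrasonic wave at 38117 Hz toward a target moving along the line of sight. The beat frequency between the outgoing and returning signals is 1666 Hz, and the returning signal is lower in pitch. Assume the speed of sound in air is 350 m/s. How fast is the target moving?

Double Doppler shift off a moving reflector: f₂ = f₀ · (v + u)/(v − u) (u > 0 toward emitter).
Returning signal is lower, so f₂ = f₀ − Δf = 38117 − 1666 = 36451 Hz.
Rearranging, u = v · (f₂ − f₀)/(f₂ + f₀) = 350 × -1666/74568 ≈ -7.8 m/s.
So the target is moving at 7.8 m/s away from the emitter.

7.8 m/s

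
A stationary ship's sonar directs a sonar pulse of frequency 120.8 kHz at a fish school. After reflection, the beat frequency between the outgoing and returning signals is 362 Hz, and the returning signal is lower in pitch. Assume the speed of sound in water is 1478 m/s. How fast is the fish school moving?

2.22 m/s

Double Doppler shift off a moving reflector: f₂ = f₀ · (v + u)/(v − u) (u > 0 toward emitter).
Returning signal is lower, so f₂ = f₀ − Δf = 120800 − 362 = 120438 Hz.
Rearranging, u = v · (f₂ − f₀)/(f₂ + f₀) = 1478 × -362/241238 ≈ -2.22 m/s.
So the fish school is moving at 2.22 m/s away from the emitter.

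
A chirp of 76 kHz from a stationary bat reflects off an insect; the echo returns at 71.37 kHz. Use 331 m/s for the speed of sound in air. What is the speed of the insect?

10.4 m/s

Double Doppler shift off a moving reflector: f₂ = f₀ · (v + u)/(v − u) (u > 0 toward emitter).
Rearranging, u = v · (f₂ − f₀)/(f₂ + f₀) = 331 × -4.63/147.37 ≈ -10.4 m/s.
So the insect is moving at 10.4 m/s away from the emitter.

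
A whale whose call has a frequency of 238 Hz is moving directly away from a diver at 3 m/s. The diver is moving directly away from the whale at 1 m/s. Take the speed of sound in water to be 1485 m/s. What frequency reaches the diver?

237 Hz

With source receding and observer receding, f' = f · (v − v_o)/(v + v_s).
f' = 238 × (1485 − 1)/(1485 + 3) = 238 × 1484/1488 ≈ 237 Hz.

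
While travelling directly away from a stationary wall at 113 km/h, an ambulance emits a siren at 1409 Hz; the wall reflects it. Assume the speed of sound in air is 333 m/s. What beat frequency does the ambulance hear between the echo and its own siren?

243 Hz

113 km/h = 31.39 m/s.
The wall receives the sound from a moving source: f₁ = f₀ · v/(v + v_e) = 1409 × 333/364.39 ≈ 1288 Hz.
On the return leg the ambulance is a moving observer: f₂ = f₁ · (v − v_e)/v = 1288 × 301.61/333 ≈ 1166 Hz.
Beat against the emitted tone: |f₂ − f₀| = 2v_e·f₀/(v + v_e) = 2 × 31.39 × 1409/364.39 ≈ 243 Hz.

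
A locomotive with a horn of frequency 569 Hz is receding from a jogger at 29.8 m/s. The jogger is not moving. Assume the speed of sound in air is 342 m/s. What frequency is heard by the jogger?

523 Hz

Moving source, stationary observer: f' = f · v/(v + v_s) since the source is receding.
f' = 569 × 342/(342 + 29.8) = 569 × 342/371.8 ≈ 523 Hz.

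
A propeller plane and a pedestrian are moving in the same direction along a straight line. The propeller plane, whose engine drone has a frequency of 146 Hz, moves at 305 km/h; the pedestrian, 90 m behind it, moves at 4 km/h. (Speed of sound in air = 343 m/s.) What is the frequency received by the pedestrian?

305 km/h = 84.72 m/s; 4 km/h = 1.111 m/s.
The pedestrian is behind, so the propeller plane is moving away from it while the pedestrian is moving toward the propeller plane.
Both move, so f' = f · (v + v_o)/(v + v_s).
f' = 146 × (343 + 1.111)/(343 + 84.72) = 146 × 344.11/427.72 ≈ 117 Hz.

117 Hz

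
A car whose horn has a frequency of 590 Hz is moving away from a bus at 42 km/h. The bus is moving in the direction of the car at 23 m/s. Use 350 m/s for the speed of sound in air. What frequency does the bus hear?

42 km/h = 11.67 m/s.
Both move, so f' = f · (v + v_o)/(v + v_s).
f' = 590 × (350 + 23)/(350 + 11.67) = 590 × 373/361.67 ≈ 608 Hz.

608 Hz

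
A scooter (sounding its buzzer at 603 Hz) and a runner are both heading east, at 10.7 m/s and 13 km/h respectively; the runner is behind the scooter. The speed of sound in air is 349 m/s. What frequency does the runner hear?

13 km/h = 3.611 m/s.
The runner is behind, so the scooter is moving away from it while the runner is moving toward the scooter.
With source receding and observer approaching, f' = f · (v + v_o)/(v + v_s).
f' = 603 × (349 + 3.611)/(349 + 10.7) = 603 × 352.61/359.7 ≈ 591 Hz.

591 Hz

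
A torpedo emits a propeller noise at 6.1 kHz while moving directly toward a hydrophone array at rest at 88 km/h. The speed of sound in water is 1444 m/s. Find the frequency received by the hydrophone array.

88 km/h = 24.44 m/s.
Only the source moves, toward the listener, so f' = f · v/(v − v_s).
f' = 6.1 × 1444/(1444 − 24.44) = 6.1 × 1444/1420 ≈ 6.21 kHz.

6.21 kHz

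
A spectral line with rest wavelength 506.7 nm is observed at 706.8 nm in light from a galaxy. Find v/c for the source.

0.321

λ'/λ₀ = 1.3949 > 1 (redshift), so the source is receding.
λ'/λ₀ = √((1 + β)/(1 − β)) for a receding source ⇒ β = (r² − 1)/(r² + 1) with r = λ'/λ₀.
β = (1.9458 − 1)/(1.9458 + 1) ≈ 0.321.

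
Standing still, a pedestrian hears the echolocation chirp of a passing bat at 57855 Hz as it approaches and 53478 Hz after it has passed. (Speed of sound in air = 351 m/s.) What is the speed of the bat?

13.8 m/s

f₁/f₂ = (v + v_s)/(v − v_s), so v_s = v · (f₁ − f₂)/(f₁ + f₂).
v_s = 351 × (57855 − 53478)/(57855 + 53478) = 351 × 4377/111333 ≈ 13.8 m/s.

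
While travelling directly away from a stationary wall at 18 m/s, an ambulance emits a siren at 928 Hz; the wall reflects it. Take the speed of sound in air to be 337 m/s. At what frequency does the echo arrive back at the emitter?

834 Hz

The wall receives the sound from a moving source: f₁ = f₀ · v/(v + v_e) = 928 × 337/355 ≈ 881 Hz.
On the return leg the ambulance is a moving observer: f₂ = f₁ · (v − v_e)/v = 881 × 319/337 ≈ 834 Hz.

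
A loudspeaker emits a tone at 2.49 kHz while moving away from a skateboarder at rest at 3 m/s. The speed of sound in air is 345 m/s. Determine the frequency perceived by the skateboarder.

With the source moving away from a stationary observer, f' = f · v/(v + v_s).
f' = 2.49 × 345/(345 + 3) = 2.49 × 345/348 ≈ 2.47 kHz.

2.47 kHz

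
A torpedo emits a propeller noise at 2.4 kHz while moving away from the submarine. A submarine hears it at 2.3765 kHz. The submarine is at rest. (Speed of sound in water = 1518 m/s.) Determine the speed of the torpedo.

15.0 m/s

f' = f · v/(v + v_s) ⇒ v_s = v · |1 − f/f'|.
v_s = 1518 × |1 − 2.4/2.3765| = 1518 × 0.009888 ≈ 15.0 m/s.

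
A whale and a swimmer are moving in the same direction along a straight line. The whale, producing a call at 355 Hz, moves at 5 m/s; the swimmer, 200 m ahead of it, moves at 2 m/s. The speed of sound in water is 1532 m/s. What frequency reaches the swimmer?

The swimmer is ahead, so the whale is moving toward it while the swimmer is moving away from the whale.
With source approaching and observer receding, f' = f · (v − v_o)/(v − v_s).
f' = 355 × (1532 − 2)/(1532 − 5) = 355 × 1530/1527 ≈ 356 Hz.

356 Hz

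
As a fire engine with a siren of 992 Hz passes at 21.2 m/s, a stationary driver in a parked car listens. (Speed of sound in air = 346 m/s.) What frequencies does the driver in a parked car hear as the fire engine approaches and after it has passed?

1057 Hz approaching; 935 Hz receding

Approaching: f₁ = f · v/(v − v_s) = 992 × 346/324.8 ≈ 1057 Hz.
Receding: f₂ = f · v/(v + v_s) = 992 × 346/367.2 ≈ 935 Hz.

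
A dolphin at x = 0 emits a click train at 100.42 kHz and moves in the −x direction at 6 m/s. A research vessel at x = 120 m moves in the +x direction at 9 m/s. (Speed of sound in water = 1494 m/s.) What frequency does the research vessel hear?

99.4 kHz

The observer lies on the +x side, so the source is heading away from the observer and the observer is heading away from the source.
Both move, so f' = f · (v − v_o)/(v + v_s).
f' = 100.42 × (1494 − 9)/(1494 + 6) = 100.42 × 1485/1500 ≈ 99.4 kHz.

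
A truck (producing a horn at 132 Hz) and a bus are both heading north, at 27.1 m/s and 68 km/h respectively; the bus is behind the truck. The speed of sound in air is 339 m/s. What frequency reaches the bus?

129 Hz

68 km/h = 18.89 m/s.
The bus is behind, so the truck is moving away from it while the bus is moving toward the truck.
Both move, so f' = f · (v + v_o)/(v + v_s).
f' = 132 × (339 + 18.89)/(339 + 27.1) = 132 × 357.89/366.1 ≈ 129 Hz.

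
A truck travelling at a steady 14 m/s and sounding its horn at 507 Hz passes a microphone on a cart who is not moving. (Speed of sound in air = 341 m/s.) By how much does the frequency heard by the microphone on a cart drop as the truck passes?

41.7 Hz

Approaching: f₁ = f · v/(v − v_s) = 507 × 341/327 ≈ 528.7 Hz.
Receding: f₂ = f · v/(v + v_s) = 507 × 341/355 ≈ 487.0 Hz.
Drop: f₁ − f₂ = 2f·v·v_s/(v² − v_s²) = 2 × 507 × 341 × 14/(341² − 14²) ≈ 41.7 Hz.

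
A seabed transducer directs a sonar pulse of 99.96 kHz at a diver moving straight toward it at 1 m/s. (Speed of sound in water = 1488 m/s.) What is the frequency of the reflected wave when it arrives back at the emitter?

100.1 kHz

At the diver (a moving observer), f₁ = f₀ · (v + u)/v = 99.96 × 1489/1488 ≈ 100.0 kHz.
On reflection it acts as a source moving toward the stationary detector: f₂ = f₁ · v/(v − u) = 100.0 × 1488/1487 ≈ 100.1 kHz.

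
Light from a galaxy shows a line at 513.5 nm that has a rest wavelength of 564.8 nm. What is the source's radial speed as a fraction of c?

0.095

λ'/λ₀ = 0.9092 < 1 (blueshift), so the source is approaching.
λ'/λ₀ = √((1 − β)/(1 + β)) for an approaching source ⇒ β = (1 − r²)/(1 + r²) with r = λ'/λ₀.
β = (1 − 0.8266)/(1 + 0.8266) ≈ 0.095.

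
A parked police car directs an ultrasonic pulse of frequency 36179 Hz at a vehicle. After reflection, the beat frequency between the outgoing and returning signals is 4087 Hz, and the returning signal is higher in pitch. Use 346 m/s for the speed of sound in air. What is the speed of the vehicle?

18.5 m/s

Double Doppler shift off a moving reflector: f₂ = f₀ · (v + u)/(v − u) (u > 0 toward emitter).
Returning signal is higher, so f₂ = f₀ + Δf = 36179 + 4087 = 40266 Hz.
Rearranging, u = v · (f₂ − f₀)/(f₂ + f₀) = 346 × 4087/76445 ≈ 18.5 m/s.
So the vehicle is moving at 18.5 m/s toward the emitter.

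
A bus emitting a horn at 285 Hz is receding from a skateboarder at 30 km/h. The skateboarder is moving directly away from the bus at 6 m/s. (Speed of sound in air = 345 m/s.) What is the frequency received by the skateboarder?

273 Hz

30 km/h = 8.333 m/s.
Both move, so f' = f · (v − v_o)/(v + v_s).
f' = 285 × (345 − 6)/(345 + 8.333) = 285 × 339/353.33 ≈ 273 Hz.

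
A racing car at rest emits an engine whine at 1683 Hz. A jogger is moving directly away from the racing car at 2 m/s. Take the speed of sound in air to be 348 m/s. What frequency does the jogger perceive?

Only the observer moves, away from the source, so f' = f · (v − v_o)/v.
f' = 1683 × (348 − 2)/348 = 1683 × 346/348 ≈ 1673 Hz.

1673 Hz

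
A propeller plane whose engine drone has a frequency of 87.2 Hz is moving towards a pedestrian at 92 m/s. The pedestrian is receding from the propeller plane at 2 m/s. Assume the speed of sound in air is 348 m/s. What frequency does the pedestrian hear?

Both move, so f' = f · (v − v_o)/(v − v_s).
f' = 87.2 × (348 − 2)/(348 − 92) = 87.2 × 346/256 ≈ 118 Hz.

118 Hz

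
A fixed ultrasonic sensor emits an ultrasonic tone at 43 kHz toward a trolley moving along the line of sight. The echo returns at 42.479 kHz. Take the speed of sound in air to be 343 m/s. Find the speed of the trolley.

Double Doppler shift off a moving reflector: f₂ = f₀ · (v + u)/(v − u) (u > 0 toward emitter).
Rearranging, u = v · (f₂ − f₀)/(f₂ + f₀) = 343 × -0.521/85.479 ≈ -2.09 m/s.
So the trolley is moving at 2.09 m/s away from the emitter.

2.09 m/s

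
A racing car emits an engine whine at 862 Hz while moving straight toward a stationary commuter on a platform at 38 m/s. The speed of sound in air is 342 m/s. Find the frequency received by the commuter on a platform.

With the source moving toward a stationary observer, f' = f · v/(v − v_s).
f' = 862 × 342/(342 − 38) = 862 × 342/304 ≈ 970 Hz.

970 Hz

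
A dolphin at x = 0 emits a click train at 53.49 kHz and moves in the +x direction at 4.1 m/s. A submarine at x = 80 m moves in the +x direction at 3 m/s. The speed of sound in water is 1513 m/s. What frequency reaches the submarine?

The observer lies on the +x side, so the source is heading toward the observer and the observer is heading away from the source.
General Doppler shift: f' = f · (v − v_o)/(v − v_s).
f' = 53.49 × (1513 − 3)/(1513 − 4.1) = 53.49 × 1510/1508.9 ≈ 53.5 kHz.

53.5 kHz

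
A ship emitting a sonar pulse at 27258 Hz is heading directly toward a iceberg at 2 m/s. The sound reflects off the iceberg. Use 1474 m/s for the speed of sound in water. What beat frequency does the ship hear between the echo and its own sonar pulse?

The iceberg receives the sound from a moving source: f₁ = f₀ · v/(v − v_e) = 27258 × 1474/1472 ≈ 27295.0 Hz.
On the return leg the ship is a moving observer: f₂ = f₁ · (v + v_e)/v = 27295.0 × 1476/1474 ≈ 27332.1 Hz.
Beat against the emitted tone: |f₂ − f₀| = 2v_e·f₀/(v − v_e) = 2 × 2 × 27258/1472 ≈ 74 Hz.

74 Hz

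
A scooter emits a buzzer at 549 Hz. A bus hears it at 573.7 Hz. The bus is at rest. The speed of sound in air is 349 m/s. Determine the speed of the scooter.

15.0 m/s

f' > f, so the scooter is approaching.
f' = f · v/(v − v_s) ⇒ v_s = v · |1 − f/f'|.
v_s = 349 × |1 − 549/573.7| = 349 × 0.04305 ≈ 15.0 m/s.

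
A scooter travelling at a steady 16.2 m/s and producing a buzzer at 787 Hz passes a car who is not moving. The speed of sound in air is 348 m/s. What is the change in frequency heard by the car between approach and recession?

Approaching: f₁ = f · v/(v − v_s) = 787 × 348/331.8 ≈ 825.4 Hz.
Receding: f₂ = f · v/(v + v_s) = 787 × 348/364.2 ≈ 752.0 Hz.
Drop: f₁ − f₂ = 2f·v·v_s/(v² − v_s²) = 2 × 787 × 348 × 16.2/(348² − 16.2²) ≈ 73.4 Hz.

73.4 Hz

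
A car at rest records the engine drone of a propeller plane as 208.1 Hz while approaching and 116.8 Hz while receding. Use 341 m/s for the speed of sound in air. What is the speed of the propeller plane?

f₁/f₂ = (v + v_s)/(v − v_s), so v_s = v · (f₁ − f₂)/(f₁ + f₂).
v_s = 341 × (208.1 − 116.8)/(208.1 + 116.8) = 341 × 91.3/324.9 ≈ 96 m/s.

96 m/s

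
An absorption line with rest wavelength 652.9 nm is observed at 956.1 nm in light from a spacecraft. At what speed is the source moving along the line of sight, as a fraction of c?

λ'/λ₀ = 1.4644 > 1 (redshift), so the source is receding.
λ'/λ₀ = √((1 + β)/(1 − β)) for a receding source ⇒ β = (r² − 1)/(r² + 1) with r = λ'/λ₀.
β = (2.1444 − 1)/(2.1444 + 1) ≈ 0.364.

0.364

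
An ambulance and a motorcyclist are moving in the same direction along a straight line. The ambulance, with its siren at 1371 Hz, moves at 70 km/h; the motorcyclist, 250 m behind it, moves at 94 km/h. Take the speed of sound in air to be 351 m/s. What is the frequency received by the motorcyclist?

1396 Hz

70 km/h = 19.44 m/s; 94 km/h = 26.11 m/s.
The motorcyclist is behind, so the ambulance is moving away from it while the motorcyclist is moving toward the ambulance.
General Doppler shift: f' = f · (v + v_o)/(v + v_s).
f' = 1371 × (351 + 26.11)/(351 + 19.44) = 1371 × 377.11/370.44 ≈ 1396 Hz.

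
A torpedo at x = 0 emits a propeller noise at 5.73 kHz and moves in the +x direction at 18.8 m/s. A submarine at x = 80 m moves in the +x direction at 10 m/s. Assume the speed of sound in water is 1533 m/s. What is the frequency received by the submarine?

5.76 kHz

The observer lies on the +x side, so the source is heading toward the observer and the observer is heading away from the source.
Both move, so f' = f · (v − v_o)/(v − v_s).
f' = 5.73 × (1533 − 10)/(1533 − 18.8) = 5.73 × 1523/1514.2 ≈ 5.76 kHz.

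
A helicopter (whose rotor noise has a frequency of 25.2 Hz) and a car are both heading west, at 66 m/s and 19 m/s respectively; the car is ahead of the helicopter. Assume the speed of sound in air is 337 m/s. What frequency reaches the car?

29.6 Hz

The car is ahead, so the helicopter is moving toward it while the car is moving away from the helicopter.
General Doppler shift: f' = f · (v − v_o)/(v − v_s).
f' = 25.2 × (337 − 19)/(337 − 66) = 25.2 × 318/271 ≈ 29.6 Hz.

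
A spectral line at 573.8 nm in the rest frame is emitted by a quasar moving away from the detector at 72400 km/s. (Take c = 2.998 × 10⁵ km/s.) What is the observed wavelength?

β = v/c = 72400/299800 = 0.2415.
Relativistic Doppler for wavelength: λ' = λ₀ · √((1 + β)/(1 − β)).
λ' = 573.8 × √(1.2415/0.7585) = 573.8 × 1.27936 ≈ 734.1 nm.

734.1 nm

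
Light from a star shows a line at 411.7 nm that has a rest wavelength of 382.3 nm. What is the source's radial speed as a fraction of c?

λ'/λ₀ = 1.0769 > 1 (redshift), so the source is receding.
λ'/λ₀ = √((1 + β)/(1 − β)) for a receding source ⇒ β = (r² − 1)/(r² + 1) with r = λ'/λ₀.
β = (1.1597 − 1)/(1.1597 + 1) ≈ 0.074.

0.074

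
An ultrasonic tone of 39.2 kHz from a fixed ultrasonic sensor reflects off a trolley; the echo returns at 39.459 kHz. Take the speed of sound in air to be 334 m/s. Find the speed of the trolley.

1.10 m/s

Double Doppler shift off a moving reflector: f₂ = f₀ · (v + u)/(v − u) (u > 0 toward emitter).
Rearranging, u = v · (f₂ − f₀)/(f₂ + f₀) = 334 × 0.259/78.659 ≈ 1.10 m/s.
So the trolley is moving at 1.10 m/s toward the emitter.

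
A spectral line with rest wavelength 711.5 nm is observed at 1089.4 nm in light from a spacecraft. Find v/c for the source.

0.402

λ'/λ₀ = 1.5311 > 1 (redshift), so the source is receding.
λ'/λ₀ = √((1 + β)/(1 − β)) for a receding source ⇒ β = (r² − 1)/(r² + 1) with r = λ'/λ₀.
β = (2.3444 − 1)/(2.3444 + 1) ≈ 0.402.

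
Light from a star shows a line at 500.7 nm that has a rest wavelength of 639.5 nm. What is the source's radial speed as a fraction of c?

0.240c

λ'/λ₀ = 0.7830 < 1 (blueshift), so the source is approaching.
λ'/λ₀ = √((1 − β)/(1 + β)) for an approaching source ⇒ β = (1 − r²)/(1 + r²) with r = λ'/λ₀.
β = (1 − 0.6130)/(1 + 0.6130) ≈ 0.240.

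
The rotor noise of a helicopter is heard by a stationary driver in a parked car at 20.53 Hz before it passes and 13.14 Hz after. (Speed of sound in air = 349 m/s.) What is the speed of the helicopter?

f₁/f₂ = (v + v_s)/(v − v_s), so v_s = v · (f₁ − f₂)/(f₁ + f₂).
v_s = 349 × (20.53 − 13.14)/(20.53 + 13.14) = 349 × 7.39/33.67 ≈ 77 m/s.

77 m/s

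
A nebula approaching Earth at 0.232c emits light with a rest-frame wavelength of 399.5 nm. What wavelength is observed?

Relativistic Doppler for wavelength: λ' = λ₀ · √((1 − β)/(1 + β)).
λ' = 399.5 × √(0.7680/1.2320) = 399.5 × 0.78954 ≈ 315.4 nm.

315.4 nm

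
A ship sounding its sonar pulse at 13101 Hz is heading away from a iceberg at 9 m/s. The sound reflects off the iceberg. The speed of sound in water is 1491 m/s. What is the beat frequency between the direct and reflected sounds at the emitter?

157 Hz

The iceberg receives the sound from a moving source: f₁ = f₀ · v/(v + v_e) = 13101 × 1491/1500 ≈ 13022.4 Hz.
On the return leg the ship is a moving observer: f₂ = f₁ · (v − v_e)/v = 13022.4 × 1482/1491 ≈ 12943.8 Hz.
Equivalently f₂ = f₀ · (v − v_e)/(v + v_e).
Beat against the emitted tone: |f₂ − f₀| = 2v_e·f₀/(v + v_e) = 2 × 9 × 13101/1500 ≈ 157 Hz.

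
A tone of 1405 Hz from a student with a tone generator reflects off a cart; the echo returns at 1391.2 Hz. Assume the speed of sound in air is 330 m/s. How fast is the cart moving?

1.63 m/s

Double Doppler shift off a moving reflector: f₂ = f₀ · (v + u)/(v − u) (u > 0 toward emitter).
Rearranging, u = v · (f₂ − f₀)/(f₂ + f₀) = 330 × -13.8/2796.2 ≈ -1.63 m/s.
So the cart is moving at 1.63 m/s away from the emitter.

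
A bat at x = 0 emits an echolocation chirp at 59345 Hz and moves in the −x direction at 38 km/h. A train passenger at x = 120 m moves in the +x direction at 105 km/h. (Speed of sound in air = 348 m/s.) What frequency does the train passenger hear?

38 km/h = 10.56 m/s; 105 km/h = 29.17 m/s.
The observer lies on the +x side, so the source is heading away from the observer and the observer is heading away from the source.
General Doppler shift: f' = f · (v − v_o)/(v + v_s).
f' = 59345 × (348 − 29.17)/(348 + 10.56) = 59345 × 318.83/358.56 ≈ 52771 Hz.

52771 Hz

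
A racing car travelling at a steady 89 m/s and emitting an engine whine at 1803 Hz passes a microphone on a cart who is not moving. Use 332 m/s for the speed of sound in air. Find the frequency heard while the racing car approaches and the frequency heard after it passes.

2463 Hz approaching; 1422 Hz receding

Approaching: f₁ = f · v/(v − v_s) = 1803 × 332/243 ≈ 2463 Hz.
Receding: f₂ = f · v/(v + v_s) = 1803 × 332/421 ≈ 1422 Hz.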